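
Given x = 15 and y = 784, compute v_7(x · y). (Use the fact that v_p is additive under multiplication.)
v_7(11760) = 2

v_p(x) = 0 (factor: 15 = 7^0 · 15); v_p(y) = 2 (factor: 784 = 7^2 · 16). Additivity: v_p(xy) = v_p(x) + v_p(y) = 0 + 2 = 2. (Direct check: xy = 11760 = 7^2 · (240).)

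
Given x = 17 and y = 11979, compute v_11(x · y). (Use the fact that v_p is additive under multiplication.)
v_11(203643) = 3

v_p(x) = 0 (factor: 17 = 11^0 · 17); v_p(y) = 3 (factor: 11979 = 11^3 · 9). Additivity: v_p(xy) = v_p(x) + v_p(y) = 0 + 3 = 3. (Direct check: xy = 203643 = 11^3 · (153).)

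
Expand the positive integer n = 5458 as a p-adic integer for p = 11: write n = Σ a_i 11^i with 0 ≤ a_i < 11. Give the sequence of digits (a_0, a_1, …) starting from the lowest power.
(a_0, a_1, …) = (2, 1, 1, 4)

Repeated division by 11 gives the digits low-to-high: 5458 = 2 + 1·11^1 + 1·11^2 + 4·11^3. Digit sequence: (2, 1, 1, 4).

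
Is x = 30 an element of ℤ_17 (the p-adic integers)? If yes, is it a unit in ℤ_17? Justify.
x ∈ ℤ_17^× (unit); v_17(x) = 0

ℤ_17 = {x ∈ ℚ_17 : v_17(x) ≥ 0} and ℤ_17^× = {x ∈ ℤ_17 : v_17(x) = 0}. Here v_17(30) = v_17(num) − v_17(den) = 0; compare against these criteria.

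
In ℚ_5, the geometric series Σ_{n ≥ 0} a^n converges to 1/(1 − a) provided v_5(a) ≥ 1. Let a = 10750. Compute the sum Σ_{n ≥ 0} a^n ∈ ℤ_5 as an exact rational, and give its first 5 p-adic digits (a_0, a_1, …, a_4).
Σ a^n = 1/(1 − a) = -1/10749;  first 5 digits = (1, 0, 0, 1, 2)

v_5(a) = 3 ≥ 1, so the series converges in ℤ_5 to 1/(1 − a) = 1/(1 − 10750) = -1/10749. Expand this rational in ℤ_5: compute digits iteratively via d_i = x_i mod 5, x_{i+1} = (x_i − d_i)/5. The first 5 digits are (1, 0, 0, 1, 2).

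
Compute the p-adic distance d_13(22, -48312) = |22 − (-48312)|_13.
d_13(22, -48312) = 1/2197

Step 1 — x − y = 22 − (-48312) = 48334. Step 2 — v_13(48334) = 3 (factor: 48334 = (13^3 · 22); the sign does not affect v_p). Step 3 — |x − y|_13 = 13^{-3} = 1/2197.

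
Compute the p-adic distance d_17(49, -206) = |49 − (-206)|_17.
d_17(49, -206) = 1/17

Step 1 — x − y = 49 − (-206) = 255. Step 2 — v_17(255) = 1 (factor: 255 = (17^1 · 15); the sign does not affect v_p). Step 3 — |x − y|_17 = 17^{-1} = 1/17.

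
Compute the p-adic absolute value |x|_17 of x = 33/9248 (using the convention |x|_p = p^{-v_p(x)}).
|33/9248|_17 = 289

Step 1 — compute v_17(x) by factoring powers of 17 out of the numerator and denominator: v_17(33/9248) = -2. Step 2 — apply |x|_p = p^{-v_p(x)} = 17^{2} = 289.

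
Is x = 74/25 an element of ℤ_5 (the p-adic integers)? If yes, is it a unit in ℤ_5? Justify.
x ∉ ℤ_5 (v_5(x) = -2 < 0)

ℤ_5 = {x ∈ ℚ_5 : v_5(x) ≥ 0} and ℤ_5^× = {x ∈ ℤ_5 : v_5(x) = 0}. Here v_5(74/25) = v_5(num) − v_5(den) = -2; compare against these criteria.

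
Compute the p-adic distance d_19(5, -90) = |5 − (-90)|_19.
d_19(5, -90) = 1/19

Step 1 — x − y = 5 − (-90) = 95. Step 2 — v_19(95) = 1 (factor: 95 = (19^1 · 5); the sign does not affect v_p). Step 3 — |x − y|_19 = 19^{-1} = 1/19.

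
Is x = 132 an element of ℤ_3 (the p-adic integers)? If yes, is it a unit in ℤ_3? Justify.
x ∈ ℤ_3 but not a unit; v_3(x) = 1 > 0

ℤ_3 = {x ∈ ℚ_3 : v_3(x) ≥ 0} and ℤ_3^× = {x ∈ ℤ_3 : v_3(x) = 0}. Here v_3(132) = v_3(num) − v_3(den) = 1; compare against these criteria.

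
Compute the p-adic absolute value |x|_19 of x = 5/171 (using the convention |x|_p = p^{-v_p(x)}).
|5/171|_19 = 19

Step 1 — compute v_19(x) by factoring powers of 19 out of the numerator and denominator: v_19(5/171) = -1. Step 2 — apply |x|_p = p^{-v_p(x)} = 19^{1} = 19.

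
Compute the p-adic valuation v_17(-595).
v_17(-595) = 1

v_17(n) is the largest exponent k such that 17^k divides n. Factor out: -595 = -17^1 · 35. (Sign doesn't affect v_p.) So v_17(-595) = 1.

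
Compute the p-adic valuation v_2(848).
v_2(848) = 4

v_2(n) is the largest exponent k such that 2^k divides n. Factor out: 848 = 2^4 · 53. (Sign doesn't affect v_p.) So v_2(848) = 4.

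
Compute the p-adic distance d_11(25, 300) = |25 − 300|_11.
d_11(25, 300) = 1/11

Step 1 — x − y = 25 − 300 = -275. Step 2 — v_11(-275) = 1 (factor: -275 = −(11^1 · 25); the sign does not affect v_p). Step 3 — |x − y|_11 = 11^{-1} = 1/11.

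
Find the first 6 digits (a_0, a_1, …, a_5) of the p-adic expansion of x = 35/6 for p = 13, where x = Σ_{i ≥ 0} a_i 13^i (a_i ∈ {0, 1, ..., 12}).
(a_0, …, a_5) = (8, 2, 2, 2, 2, 2)

v_13(35/6) = 0 (numerator and denominator both coprime to 13), so x ∈ ℤ_13^×. Compute digits iteratively via a_i = x_i mod 13, x_{i+1} = (x_i − a_i)/13, with x_0 = x:
  x_0 = 35/6;  a_0 = 8;  x_1 = (x_0 − 8)/13 = -1/6
  x_1 = -1/6;  a_1 = 2;  x_2 = (x_1 − 2)/13 = -1/6
  x_2 = -1/6;  a_2 = 2;  x_3 = (x_2 − 2)/13 = -1/6
  x_3 = -1/6;  a_3 = 2;  x_4 = (x_3 − 2)/13 = -1/6
  x_4 = -1/6;  a_4 = 2;  x_5 = (x_4 − 2)/13 = -1/6
  x_5 = -1/6;  a_5 = 2;  x_6 = (x_5 − 2)/13 = -1/6
Digits: (8, 2, 2, 2, 2, 2).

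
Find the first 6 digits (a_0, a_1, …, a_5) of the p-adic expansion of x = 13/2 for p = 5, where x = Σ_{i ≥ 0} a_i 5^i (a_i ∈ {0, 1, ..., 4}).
(a_0, …, a_5) = (4, 3, 2, 2, 2, 2)

v_5(13/2) = 0 (numerator and denominator both coprime to 5), so x ∈ ℤ_5^×. Compute digits iteratively via a_i = x_i mod 5, x_{i+1} = (x_i − a_i)/5, with x_0 = x:
  x_0 = 13/2;  a_0 = 4;  x_1 = (x_0 − 4)/5 = 1/2
  x_1 = 1/2;  a_1 = 3;  x_2 = (x_1 − 3)/5 = -1/2
  x_2 = -1/2;  a_2 = 2;  x_3 = (x_2 − 2)/5 = -1/2
  x_3 = -1/2;  a_3 = 2;  x_4 = (x_3 − 2)/5 = -1/2
  x_4 = -1/2;  a_4 = 2;  x_5 = (x_4 − 2)/5 = -1/2
  x_5 = -1/2;  a_5 = 2;  x_6 = (x_5 − 2)/5 = -1/2
Digits: (4, 3, 2, 2, 2, 2).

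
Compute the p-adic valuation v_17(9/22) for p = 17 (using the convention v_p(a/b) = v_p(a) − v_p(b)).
v_17(9/22) = 0

Factor powers of 17 from the numerator and denominator of the reduced fraction: 9 = 17^0 · 9 and 22 = 17^0 · 22. Apply v_p(a/b) = v_p(a) − v_p(b): v_17(9/22) = 0 − 0 = 0.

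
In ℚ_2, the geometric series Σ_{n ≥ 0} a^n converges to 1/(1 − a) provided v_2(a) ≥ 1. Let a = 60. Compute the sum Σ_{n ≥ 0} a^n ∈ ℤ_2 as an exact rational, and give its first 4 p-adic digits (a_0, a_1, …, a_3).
Σ a^n = 1/(1 − a) = -1/59;  first 4 digits = (1, 0, 1, 1)

v_2(a) = 2 ≥ 1, so the series converges in ℤ_2 to 1/(1 − a) = 1/(1 − 60) = -1/59. Expand this rational in ℤ_2: compute digits iteratively via d_i = x_i mod 2, x_{i+1} = (x_i − d_i)/2. The first 4 digits are (1, 0, 1, 1).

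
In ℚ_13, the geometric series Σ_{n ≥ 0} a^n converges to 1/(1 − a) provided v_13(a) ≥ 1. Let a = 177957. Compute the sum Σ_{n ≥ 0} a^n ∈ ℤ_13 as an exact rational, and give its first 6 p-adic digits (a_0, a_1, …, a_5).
Σ a^n = 1/(1 − a) = -1/177956;  first 6 digits = (1, 0, 0, 3, 6, 0)

v_13(a) = 3 ≥ 1, so the series converges in ℤ_13 to 1/(1 − a) = 1/(1 − 177957) = -1/177956. Expand this rational in ℤ_13: compute digits iteratively via d_i = x_i mod 13, x_{i+1} = (x_i − d_i)/13. The first 6 digits are (1, 0, 0, 3, 6, 0).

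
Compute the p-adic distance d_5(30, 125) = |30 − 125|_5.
d_5(30, 125) = 1/5

Step 1 — x − y = 30 − 125 = -95. Step 2 — v_5(-95) = 1 (factor: -95 = −(5^1 · 19); the sign does not affect v_p). Step 3 — |x − y|_5 = 5^{-1} = 1/5.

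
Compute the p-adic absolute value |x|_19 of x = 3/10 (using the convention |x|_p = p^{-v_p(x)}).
|3/10|_19 = 1

Step 1 — compute v_19(x) by factoring powers of 19 out of the numerator and denominator: v_19(3/10) = 0. Step 2 — apply |x|_p = p^{-v_p(x)} = 19^{0} = 1.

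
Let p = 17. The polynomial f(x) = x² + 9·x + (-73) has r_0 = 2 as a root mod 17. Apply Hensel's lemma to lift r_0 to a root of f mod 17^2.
r_1 = 206 (mod 289)

Hensel: r_{i+1} = r_i − f(r_i)·(f′(r_i))^{-1} mod 17^{i+2}, f′(x) = 2x + 9. Iterate:
  r_0 = 2 (mod 17)
  r_1 = 206 (mod 289)
Final: r = 206 satisfies f(r) ≡ 0 mod 17^2.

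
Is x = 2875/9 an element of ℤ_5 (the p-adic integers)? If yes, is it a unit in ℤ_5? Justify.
x ∈ ℤ_5 but not a unit; v_5(x) = 3 > 0

ℤ_5 = {x ∈ ℚ_5 : v_5(x) ≥ 0} and ℤ_5^× = {x ∈ ℤ_5 : v_5(x) = 0}. Here v_5(2875/9) = v_5(num) − v_5(den) = 3; compare against these criteria.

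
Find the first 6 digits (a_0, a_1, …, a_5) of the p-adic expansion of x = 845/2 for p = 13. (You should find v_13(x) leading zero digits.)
(a_0, …, a_5) = (0, 0, 9, 6, 6, 6)

v_13(845/2) = 2, so a_0 = ... = a_1 = 0. Factor out: x = 13^2 · u with u = 5/2 a unit in ℤ_13. Expand u iteratively via a_{v+i} = u_i mod 13, u_{i+1} = (u_i − a_{v+i})/13:
  u_0 = 5/2;  a_2 = 9;  u_1 = (u_0 − 9)/13 = -1/2
  u_1 = -1/2;  a_3 = 6;  u_2 = (u_1 − 6)/13 = -1/2
  u_2 = -1/2;  a_4 = 6;  u_3 = (u_2 − 6)/13 = -1/2
  u_3 = -1/2;  a_5 = 6;  u_4 = (u_3 − 6)/13 = -1/2
Digits: (0, 0, 9, 6, 6, 6).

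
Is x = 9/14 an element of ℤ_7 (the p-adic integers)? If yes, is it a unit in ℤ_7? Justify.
x ∉ ℤ_7 (v_7(x) = -1 < 0)

ℤ_7 = {x ∈ ℚ_7 : v_7(x) ≥ 0} and ℤ_7^× = {x ∈ ℤ_7 : v_7(x) = 0}. Here v_7(9/14) = v_7(num) − v_7(den) = -1; compare against these criteria.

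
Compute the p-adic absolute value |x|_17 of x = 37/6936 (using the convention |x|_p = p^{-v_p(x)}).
|37/6936|_17 = 289

Step 1 — compute v_17(x) by factoring powers of 17 out of the numerator and denominator: v_17(37/6936) = -2. Step 2 — apply |x|_p = p^{-v_p(x)} = 17^{2} = 289.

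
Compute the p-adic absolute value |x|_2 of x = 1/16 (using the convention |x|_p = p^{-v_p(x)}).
|1/16|_2 = 16

Step 1 — compute v_2(x) by factoring powers of 2 out of the numerator and denominator: v_2(1/16) = -4. Step 2 — apply |x|_p = p^{-v_p(x)} = 2^{4} = 16.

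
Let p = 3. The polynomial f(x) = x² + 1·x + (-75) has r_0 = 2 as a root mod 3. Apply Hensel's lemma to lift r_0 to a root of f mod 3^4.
r_3 = 68 (mod 81)

Hensel: r_{i+1} = r_i − f(r_i)·(f′(r_i))^{-1} mod 3^{i+2}, f′(x) = 2x + 1. Iterate:
  r_0 = 2 (mod 3)
  r_1 = 5 (mod 9)
  r_2 = 14 (mod 27)
  r_3 = 68 (mod 81)
Final: r = 68 satisfies f(r) ≡ 0 mod 3^4.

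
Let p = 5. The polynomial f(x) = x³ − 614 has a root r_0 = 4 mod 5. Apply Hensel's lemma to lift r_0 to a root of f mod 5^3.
r_2 = 104 (mod 125)

Hensel: r_{i+1} = r_i − f(r_i)/f′(r_i) mod 5^{i+2}, where f′(x) = 3x². Iterate:
  r_0 = 4 (mod 5)
  r_1 = 4 (mod 25)
  r_2 = 104 (mod 125)
Final: r = 104 with f(r) ≡ 0 mod 5^3.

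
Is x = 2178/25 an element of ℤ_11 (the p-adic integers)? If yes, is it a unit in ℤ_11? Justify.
x ∈ ℤ_11 but not a unit; v_11(x) = 2 > 0

ℤ_11 = {x ∈ ℚ_11 : v_11(x) ≥ 0} and ℤ_11^× = {x ∈ ℤ_11 : v_11(x) = 0}. Here v_11(2178/25) = v_11(num) − v_11(den) = 2; compare against these criteria.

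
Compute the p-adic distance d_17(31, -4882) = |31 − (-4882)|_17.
d_17(31, -4882) = 1/4913

Step 1 — x − y = 31 − (-4882) = 4913. Step 2 — v_17(4913) = 3 (factor: 4913 = (17^3 · 1); the sign does not affect v_p). Step 3 — |x − y|_17 = 17^{-3} = 1/4913.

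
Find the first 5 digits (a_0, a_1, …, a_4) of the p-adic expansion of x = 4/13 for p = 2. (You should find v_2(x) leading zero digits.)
(a_0, …, a_4) = (0, 0, 1, 0, 1)

v_2(4/13) = 2, so a_0 = ... = a_1 = 0. Factor out: x = 2^2 · u with u = 1/13 a unit in ℤ_2. Expand u iteratively via a_{v+i} = u_i mod 2, u_{i+1} = (u_i − a_{v+i})/2:
  u_0 = 1/13;  a_2 = 1;  u_1 = (u_0 − 1)/2 = -6/13
  u_1 = -6/13;  a_3 = 0;  u_2 = (u_1 − 0)/2 = -3/13
  u_2 = -3/13;  a_4 = 1;  u_3 = (u_2 − 1)/2 = -8/13
Digits: (0, 0, 1, 0, 1).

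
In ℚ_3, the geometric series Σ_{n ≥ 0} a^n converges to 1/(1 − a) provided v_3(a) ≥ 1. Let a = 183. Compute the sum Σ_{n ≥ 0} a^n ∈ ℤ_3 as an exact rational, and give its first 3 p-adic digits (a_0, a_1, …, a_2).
Σ a^n = 1/(1 − a) = -1/182;  first 3 digits = (1, 1, 0)

v_3(a) = 1 ≥ 1, so the series converges in ℤ_3 to 1/(1 − a) = 1/(1 − 183) = -1/182. Expand this rational in ℤ_3: compute digits iteratively via d_i = x_i mod 3, x_{i+1} = (x_i − d_i)/3. The first 3 digits are (1, 1, 0).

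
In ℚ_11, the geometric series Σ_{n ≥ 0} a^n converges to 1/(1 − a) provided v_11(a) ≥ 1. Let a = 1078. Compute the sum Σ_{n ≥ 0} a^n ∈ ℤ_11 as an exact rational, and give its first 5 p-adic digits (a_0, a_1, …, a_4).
Σ a^n = 1/(1 − a) = -1/1077;  first 5 digits = (1, 10, 9, 3, 8)

v_11(a) = 1 ≥ 1, so the series converges in ℤ_11 to 1/(1 − a) = 1/(1 − 1078) = -1/1077. Expand this rational in ℤ_11: compute digits iteratively via d_i = x_i mod 11, x_{i+1} = (x_i − d_i)/11. The first 5 digits are (1, 10, 9, 3, 8).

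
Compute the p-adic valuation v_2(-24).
v_2(-24) = 3

v_2(n) is the largest exponent k such that 2^k divides n. Factor out: -24 = -2^3 · 3. (Sign doesn't affect v_p.) So v_2(-24) = 3.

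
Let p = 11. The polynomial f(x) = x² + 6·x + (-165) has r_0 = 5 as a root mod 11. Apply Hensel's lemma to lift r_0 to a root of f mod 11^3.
r_2 = 148 (mod 1331)

Hensel: r_{i+1} = r_i − f(r_i)·(f′(r_i))^{-1} mod 11^{i+2}, f′(x) = 2x + 6. Iterate:
  r_0 = 5 (mod 11)
  r_1 = 27 (mod 121)
  r_2 = 148 (mod 1331)
Final: r = 148 satisfies f(r) ≡ 0 mod 11^3.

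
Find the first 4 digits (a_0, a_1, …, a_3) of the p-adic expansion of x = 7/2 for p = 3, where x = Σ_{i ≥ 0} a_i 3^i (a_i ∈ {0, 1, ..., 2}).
(a_0, …, a_3) = (2, 2, 1, 1)

v_3(7/2) = 0 (numerator and denominator both coprime to 3), so x ∈ ℤ_3^×. Compute digits iteratively via a_i = x_i mod 3, x_{i+1} = (x_i − a_i)/3, with x_0 = x:
  x_0 = 7/2;  a_0 = 2;  x_1 = (x_0 − 2)/3 = 1/2
  x_1 = 1/2;  a_1 = 2;  x_2 = (x_1 − 2)/3 = -1/2
  x_2 = -1/2;  a_2 = 1;  x_3 = (x_2 − 1)/3 = -1/2
  x_3 = -1/2;  a_3 = 1;  x_4 = (x_3 − 1)/3 = -1/2
Digits: (2, 2, 1, 1).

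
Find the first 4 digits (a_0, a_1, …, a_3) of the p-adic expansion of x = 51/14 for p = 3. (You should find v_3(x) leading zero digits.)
(a_0, …, a_3) = (0, 1, 2, 0)

v_3(51/14) = 1, so a_0 = ... = a_0 = 0. Factor out: x = 3^1 · u with u = 17/14 a unit in ℤ_3. Expand u iteratively via a_{v+i} = u_i mod 3, u_{i+1} = (u_i − a_{v+i})/3:
  u_0 = 17/14;  a_1 = 1;  u_1 = (u_0 − 1)/3 = 1/14
  u_1 = 1/14;  a_2 = 2;  u_2 = (u_1 − 2)/3 = -9/14
  u_2 = -9/14;  a_3 = 0;  u_3 = (u_2 − 0)/3 = -3/14
Digits: (0, 1, 2, 0).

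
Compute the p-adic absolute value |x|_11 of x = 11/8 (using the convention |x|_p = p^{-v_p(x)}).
|11/8|_11 = 1/11

Step 1 — compute v_11(x) by factoring powers of 11 out of the numerator and denominator: v_11(11/8) = 1. Step 2 — apply |x|_p = p^{-v_p(x)} = 11^{-1} = 1/11.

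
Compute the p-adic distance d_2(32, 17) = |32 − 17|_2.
d_2(32, 17) = 1

Step 1 — x − y = 32 − 17 = 15. Step 2 — v_2(15) = 0 (factor: 15 = (2^0 · 15); the sign does not affect v_p). Step 3 — |x − y|_2 = 2^{0} = 1.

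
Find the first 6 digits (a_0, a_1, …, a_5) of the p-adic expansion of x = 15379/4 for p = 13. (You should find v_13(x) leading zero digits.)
(a_0, …, a_5) = (0, 0, 0, 5, 3, 3)

v_13(15379/4) = 3, so a_0 = ... = a_2 = 0. Factor out: x = 13^3 · u with u = 7/4 a unit in ℤ_13. Expand u iteratively via a_{v+i} = u_i mod 13, u_{i+1} = (u_i − a_{v+i})/13:
  u_0 = 7/4;  a_3 = 5;  u_1 = (u_0 − 5)/13 = -1/4
  u_1 = -1/4;  a_4 = 3;  u_2 = (u_1 − 3)/13 = -1/4
  u_2 = -1/4;  a_5 = 3;  u_3 = (u_2 − 3)/13 = -1/4
Digits: (0, 0, 0, 5, 3, 3).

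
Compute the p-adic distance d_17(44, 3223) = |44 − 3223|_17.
d_17(44, 3223) = 1/289

Step 1 — x − y = 44 − 3223 = -3179. Step 2 — v_17(-3179) = 2 (factor: -3179 = −(17^2 · 11); the sign does not affect v_p). Step 3 — |x − y|_17 = 17^{-2} = 1/289.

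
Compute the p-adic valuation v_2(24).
v_2(24) = 3

v_2(n) is the largest exponent k such that 2^k divides n. Factor out: 24 = 2^3 · 3. (Sign doesn't affect v_p.) So v_2(24) = 3.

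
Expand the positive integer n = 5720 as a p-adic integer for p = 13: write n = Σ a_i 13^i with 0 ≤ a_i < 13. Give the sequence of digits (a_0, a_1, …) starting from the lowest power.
(a_0, a_1, …) = (0, 11, 7, 2)

Repeated division by 13 gives the digits low-to-high: 5720 = 11·13^1 + 7·13^2 + 2·13^3. Digit sequence: (0, 11, 7, 2).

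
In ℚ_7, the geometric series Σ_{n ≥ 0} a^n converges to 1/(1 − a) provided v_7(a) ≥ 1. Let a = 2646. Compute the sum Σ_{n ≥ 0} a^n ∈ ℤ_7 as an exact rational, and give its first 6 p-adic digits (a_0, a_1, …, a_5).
Σ a^n = 1/(1 − a) = -1/2645;  first 6 digits = (1, 0, 5, 0, 5, 3)

v_7(a) = 2 ≥ 1, so the series converges in ℤ_7 to 1/(1 − a) = 1/(1 − 2646) = -1/2645. Expand this rational in ℤ_7: compute digits iteratively via d_i = x_i mod 7, x_{i+1} = (x_i − d_i)/7. The first 6 digits are (1, 0, 5, 0, 5, 3).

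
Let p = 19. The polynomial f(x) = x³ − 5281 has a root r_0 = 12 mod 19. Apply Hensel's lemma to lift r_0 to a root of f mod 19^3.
r_2 = 5294 (mod 6859)

Hensel: r_{i+1} = r_i − f(r_i)/f′(r_i) mod 19^{i+2}, where f′(x) = 3x². Iterate:
  r_0 = 12 (mod 19)
  r_1 = 240 (mod 361)
  r_2 = 5294 (mod 6859)
Final: r = 5294 with f(r) ≡ 0 mod 19^3.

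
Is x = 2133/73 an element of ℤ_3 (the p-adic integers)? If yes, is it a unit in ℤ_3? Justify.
x ∈ ℤ_3 but not a unit; v_3(x) = 3 > 0

ℤ_3 = {x ∈ ℚ_3 : v_3(x) ≥ 0} and ℤ_3^× = {x ∈ ℤ_3 : v_3(x) = 0}. Here v_3(2133/73) = v_3(num) − v_3(den) = 3; compare against these criteria.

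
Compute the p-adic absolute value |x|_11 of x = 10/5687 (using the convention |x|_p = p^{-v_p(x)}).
|10/5687|_11 = 121

Step 1 — compute v_11(x) by factoring powers of 11 out of the numerator and denominator: v_11(10/5687) = -2. Step 2 — apply |x|_p = p^{-v_p(x)} = 11^{2} = 121.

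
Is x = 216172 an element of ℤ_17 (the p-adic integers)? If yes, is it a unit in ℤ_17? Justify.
x ∈ ℤ_17 but not a unit; v_17(x) = 3 > 0

ℤ_17 = {x ∈ ℚ_17 : v_17(x) ≥ 0} and ℤ_17^× = {x ∈ ℤ_17 : v_17(x) = 0}. Here v_17(216172) = v_17(num) − v_17(den) = 3; compare against these criteria.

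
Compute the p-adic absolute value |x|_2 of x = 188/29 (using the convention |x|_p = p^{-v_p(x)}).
|188/29|_2 = 1/4

Step 1 — compute v_2(x) by factoring powers of 2 out of the numerator and denominator: v_2(188/29) = 2. Step 2 — apply |x|_p = p^{-v_p(x)} = 2^{-2} = 1/4.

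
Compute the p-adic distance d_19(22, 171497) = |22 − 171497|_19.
d_19(22, 171497) = 1/6859

Step 1 — x − y = 22 − 171497 = -171475. Step 2 — v_19(-171475) = 3 (factor: -171475 = −(19^3 · 25); the sign does not affect v_p). Step 3 — |x − y|_19 = 19^{-3} = 1/6859.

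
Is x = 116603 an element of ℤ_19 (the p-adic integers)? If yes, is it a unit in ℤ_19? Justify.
x ∈ ℤ_19 but not a unit; v_19(x) = 3 > 0

ℤ_19 = {x ∈ ℚ_19 : v_19(x) ≥ 0} and ℤ_19^× = {x ∈ ℤ_19 : v_19(x) = 0}. Here v_19(116603) = v_19(num) − v_19(den) = 3; compare against these criteria.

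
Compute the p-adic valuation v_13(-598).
v_13(-598) = 1

v_13(n) is the largest exponent k such that 13^k divides n. Factor out: -598 = -13^1 · 46. (Sign doesn't affect v_p.) So v_13(-598) = 1.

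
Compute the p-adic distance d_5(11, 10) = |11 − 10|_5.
d_5(11, 10) = 1

Step 1 — x − y = 11 − 10 = 1. Step 2 — v_5(1) = 0 (factor: 1 = (5^0 · 1); the sign does not affect v_p). Step 3 — |x − y|_5 = 5^{0} = 1.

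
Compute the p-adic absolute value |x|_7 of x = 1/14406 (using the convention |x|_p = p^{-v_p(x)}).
|1/14406|_7 = 2401

Step 1 — compute v_7(x) by factoring powers of 7 out of the numerator and denominator: v_7(1/14406) = -4. Step 2 — apply |x|_p = p^{-v_p(x)} = 7^{4} = 2401.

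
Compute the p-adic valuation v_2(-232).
v_2(-232) = 3

v_2(n) is the largest exponent k such that 2^k divides n. Factor out: -232 = -2^3 · 29. (Sign doesn't affect v_p.) So v_2(-232) = 3.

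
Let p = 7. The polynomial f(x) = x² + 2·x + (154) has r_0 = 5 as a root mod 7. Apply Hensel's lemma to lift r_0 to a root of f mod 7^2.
r_1 = 26 (mod 49)

Hensel: r_{i+1} = r_i − f(r_i)·(f′(r_i))^{-1} mod 7^{i+2}, f′(x) = 2x + 2. Iterate:
  r_0 = 5 (mod 7)
  r_1 = 26 (mod 49)
Final: r = 26 satisfies f(r) ≡ 0 mod 7^2.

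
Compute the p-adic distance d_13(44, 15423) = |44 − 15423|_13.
d_13(44, 15423) = 1/2197

Step 1 — x − y = 44 − 15423 = -15379. Step 2 — v_13(-15379) = 3 (factor: -15379 = −(13^3 · 7); the sign does not affect v_p). Step 3 — |x − y|_13 = 13^{-3} = 1/2197.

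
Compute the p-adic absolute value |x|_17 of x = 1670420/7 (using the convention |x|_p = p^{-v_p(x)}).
|1670420/7|_17 = 1/83521

Step 1 — compute v_17(x) by factoring powers of 17 out of the numerator and denominator: v_17(1670420/7) = 4. Step 2 — apply |x|_p = p^{-v_p(x)} = 17^{-4} = 1/83521.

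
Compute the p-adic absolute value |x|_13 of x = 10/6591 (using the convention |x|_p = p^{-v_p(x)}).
|10/6591|_13 = 2197

Step 1 — compute v_13(x) by factoring powers of 13 out of the numerator and denominator: v_13(10/6591) = -3. Step 2 — apply |x|_p = p^{-v_p(x)} = 13^{3} = 2197.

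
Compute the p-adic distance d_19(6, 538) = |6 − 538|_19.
d_19(6, 538) = 1/19

Step 1 — x − y = 6 − 538 = -532. Step 2 — v_19(-532) = 1 (factor: -532 = −(19^1 · 28); the sign does not affect v_p). Step 3 — |x − y|_19 = 19^{-1} = 1/19.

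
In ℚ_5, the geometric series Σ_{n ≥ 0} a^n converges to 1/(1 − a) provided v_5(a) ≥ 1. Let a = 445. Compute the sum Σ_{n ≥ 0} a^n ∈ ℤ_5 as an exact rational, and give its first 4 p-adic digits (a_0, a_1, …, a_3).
Σ a^n = 1/(1 − a) = -1/444;  first 4 digits = (1, 4, 3, 1)

v_5(a) = 1 ≥ 1, so the series converges in ℤ_5 to 1/(1 − a) = 1/(1 − 445) = -1/444. Expand this rational in ℤ_5: compute digits iteratively via d_i = x_i mod 5, x_{i+1} = (x_i − d_i)/5. The first 4 digits are (1, 4, 3, 1).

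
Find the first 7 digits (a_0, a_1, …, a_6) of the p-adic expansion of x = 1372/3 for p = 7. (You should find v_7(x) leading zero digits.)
(a_0, …, a_6) = (0, 0, 0, 6, 4, 4, 4)

v_7(1372/3) = 3, so a_0 = ... = a_2 = 0. Factor out: x = 7^3 · u with u = 4/3 a unit in ℤ_7. Expand u iteratively via a_{v+i} = u_i mod 7, u_{i+1} = (u_i − a_{v+i})/7:
  u_0 = 4/3;  a_3 = 6;  u_1 = (u_0 − 6)/7 = -2/3
  u_1 = -2/3;  a_4 = 4;  u_2 = (u_1 − 4)/7 = -2/3
  u_2 = -2/3;  a_5 = 4;  u_3 = (u_2 − 4)/7 = -2/3
  u_3 = -2/3;  a_6 = 4;  u_4 = (u_3 − 4)/7 = -2/3
Digits: (0, 0, 0, 6, 4, 4, 4).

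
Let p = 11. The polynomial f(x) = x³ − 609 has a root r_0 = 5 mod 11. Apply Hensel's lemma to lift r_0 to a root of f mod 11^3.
r_2 = 1094 (mod 1331)

Hensel: r_{i+1} = r_i − f(r_i)/f′(r_i) mod 11^{i+2}, where f′(x) = 3x². Iterate:
  r_0 = 5 (mod 11)
  r_1 = 5 (mod 121)
  r_2 = 1094 (mod 1331)
Final: r = 1094 with f(r) ≡ 0 mod 11^3.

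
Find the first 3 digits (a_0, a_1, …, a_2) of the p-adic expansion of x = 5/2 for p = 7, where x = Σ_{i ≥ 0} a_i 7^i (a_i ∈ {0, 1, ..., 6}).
(a_0, …, a_2) = (6, 3, 3)

v_7(5/2) = 0 (numerator and denominator both coprime to 7), so x ∈ ℤ_7^×. Compute digits iteratively via a_i = x_i mod 7, x_{i+1} = (x_i − a_i)/7, with x_0 = x:
  x_0 = 5/2;  a_0 = 6;  x_1 = (x_0 − 6)/7 = -1/2
  x_1 = -1/2;  a_1 = 3;  x_2 = (x_1 − 3)/7 = -1/2
  x_2 = -1/2;  a_2 = 3;  x_3 = (x_2 − 3)/7 = -1/2
Digits: (6, 3, 3).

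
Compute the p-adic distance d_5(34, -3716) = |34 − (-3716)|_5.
d_5(34, -3716) = 1/625

Step 1 — x − y = 34 − (-3716) = 3750. Step 2 — v_5(3750) = 4 (factor: 3750 = (5^4 · 6); the sign does not affect v_p). Step 3 — |x − y|_5 = 5^{-4} = 1/625.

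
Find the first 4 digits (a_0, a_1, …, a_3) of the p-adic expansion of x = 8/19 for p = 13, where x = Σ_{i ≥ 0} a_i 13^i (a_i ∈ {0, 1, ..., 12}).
(a_0, …, a_3) = (10, 2, 8, 11)

v_13(8/19) = 0 (numerator and denominator both coprime to 13), so x ∈ ℤ_13^×. Compute digits iteratively via a_i = x_i mod 13, x_{i+1} = (x_i − a_i)/13, with x_0 = x:
  x_0 = 8/19;  a_0 = 10;  x_1 = (x_0 − 10)/13 = -14/19
  x_1 = -14/19;  a_1 = 2;  x_2 = (x_1 − 2)/13 = -4/19
  x_2 = -4/19;  a_2 = 8;  x_3 = (x_2 − 8)/13 = -12/19
  x_3 = -12/19;  a_3 = 11;  x_4 = (x_3 − 11)/13 = -17/19
Digits: (10, 2, 8, 11).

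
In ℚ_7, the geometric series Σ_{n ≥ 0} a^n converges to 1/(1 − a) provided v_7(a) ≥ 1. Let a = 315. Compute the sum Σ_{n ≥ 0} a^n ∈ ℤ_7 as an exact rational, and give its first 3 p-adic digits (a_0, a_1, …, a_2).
Σ a^n = 1/(1 − a) = -1/314;  first 3 digits = (1, 3, 1)

v_7(a) = 1 ≥ 1, so the series converges in ℤ_7 to 1/(1 − a) = 1/(1 − 315) = -1/314. Expand this rational in ℤ_7: compute digits iteratively via d_i = x_i mod 7, x_{i+1} = (x_i − d_i)/7. The first 3 digits are (1, 3, 1).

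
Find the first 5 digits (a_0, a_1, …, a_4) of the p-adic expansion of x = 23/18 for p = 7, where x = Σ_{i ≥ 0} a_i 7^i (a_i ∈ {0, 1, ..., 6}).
(a_0, …, a_4) = (4, 0, 5, 2, 0)

v_7(23/18) = 0 (numerator and denominator both coprime to 7), so x ∈ ℤ_7^×. Compute digits iteratively via a_i = x_i mod 7, x_{i+1} = (x_i − a_i)/7, with x_0 = x:
  x_0 = 23/18;  a_0 = 4;  x_1 = (x_0 − 4)/7 = -7/18
  x_1 = -7/18;  a_1 = 0;  x_2 = (x_1 − 0)/7 = -1/18
  x_2 = -1/18;  a_2 = 5;  x_3 = (x_2 − 5)/7 = -13/18
  x_3 = -13/18;  a_3 = 2;  x_4 = (x_3 − 2)/7 = -7/18
  x_4 = -7/18;  a_4 = 0;  x_5 = (x_4 − 0)/7 = -1/18
Digits: (4, 0, 5, 2, 0).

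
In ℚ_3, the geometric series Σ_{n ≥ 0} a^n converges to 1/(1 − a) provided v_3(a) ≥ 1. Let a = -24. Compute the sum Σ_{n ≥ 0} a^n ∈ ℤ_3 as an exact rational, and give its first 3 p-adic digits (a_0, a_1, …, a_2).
Σ a^n = 1/(1 − a) = 1/25;  first 3 digits = (1, 1, 1)

v_3(a) = 1 ≥ 1, so the series converges in ℤ_3 to 1/(1 − a) = 1/(1 − (-24)) = 1/25. Expand this rational in ℤ_3: compute digits iteratively via d_i = x_i mod 3, x_{i+1} = (x_i − d_i)/3. The first 3 digits are (1, 1, 1).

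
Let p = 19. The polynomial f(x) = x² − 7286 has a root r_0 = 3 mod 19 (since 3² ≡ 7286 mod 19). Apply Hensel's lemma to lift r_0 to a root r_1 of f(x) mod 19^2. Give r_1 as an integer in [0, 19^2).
r_1 = 193 (mod 361)

Hensel's recurrence: r_{i+1} = r_i − f(r_i)·(f′(r_i))^{-1} mod 19^{i+2}, with f′(x) = 2x. Iterate:
  r_0 = 3 (mod 19)
  r_1 = 193 (mod 361)
Final: r_1 = 193, and one checks f(r_1) ≡ 0 mod 19^2.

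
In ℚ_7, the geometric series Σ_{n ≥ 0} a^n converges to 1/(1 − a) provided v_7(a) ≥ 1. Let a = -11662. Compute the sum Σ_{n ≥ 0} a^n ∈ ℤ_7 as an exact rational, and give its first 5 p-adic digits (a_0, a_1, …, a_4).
Σ a^n = 1/(1 − a) = 1/11663;  first 5 digits = (1, 0, 0, 1, 2)

v_7(a) = 3 ≥ 1, so the series converges in ℤ_7 to 1/(1 − a) = 1/(1 − (-11662)) = 1/11663. Expand this rational in ℤ_7: compute digits iteratively via d_i = x_i mod 7, x_{i+1} = (x_i − d_i)/7. The first 5 digits are (1, 0, 0, 1, 2).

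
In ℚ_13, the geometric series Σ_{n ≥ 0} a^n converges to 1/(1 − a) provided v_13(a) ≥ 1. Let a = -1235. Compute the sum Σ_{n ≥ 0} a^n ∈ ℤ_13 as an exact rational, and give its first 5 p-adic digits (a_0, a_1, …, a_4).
Σ a^n = 1/(1 − a) = 1/1236;  first 5 digits = (1, 9, 8, 5, 7)

v_13(a) = 1 ≥ 1, so the series converges in ℤ_13 to 1/(1 − a) = 1/(1 − (-1235)) = 1/1236. Expand this rational in ℤ_13: compute digits iteratively via d_i = x_i mod 13, x_{i+1} = (x_i − d_i)/13. The first 5 digits are (1, 9, 8, 5, 7).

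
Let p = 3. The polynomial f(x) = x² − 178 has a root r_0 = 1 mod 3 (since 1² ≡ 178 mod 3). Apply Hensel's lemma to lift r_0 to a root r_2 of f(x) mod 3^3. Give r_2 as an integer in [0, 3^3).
r_2 = 4 (mod 27)

Hensel's recurrence: r_{i+1} = r_i − f(r_i)·(f′(r_i))^{-1} mod 3^{i+2}, with f′(x) = 2x. Iterate:
  r_0 = 1 (mod 3)
  r_1 = 4 (mod 9)
  r_2 = 4 (mod 27)
Final: r_2 = 4, and one checks f(r_2) ≡ 0 mod 3^3.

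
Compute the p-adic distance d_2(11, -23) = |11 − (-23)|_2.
d_2(11, -23) = 1/2

Step 1 — x − y = 11 − (-23) = 34. Step 2 — v_2(34) = 1 (factor: 34 = (2^1 · 17); the sign does not affect v_p). Step 3 — |x − y|_2 = 2^{-1} = 1/2.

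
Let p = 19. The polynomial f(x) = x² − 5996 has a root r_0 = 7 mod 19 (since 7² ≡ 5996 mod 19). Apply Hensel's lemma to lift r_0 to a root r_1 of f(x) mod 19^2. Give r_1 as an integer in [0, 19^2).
r_1 = 45 (mod 361)

Hensel's recurrence: r_{i+1} = r_i − f(r_i)·(f′(r_i))^{-1} mod 19^{i+2}, with f′(x) = 2x. Iterate:
  r_0 = 7 (mod 19)
  r_1 = 45 (mod 361)
Final: r_1 = 45, and one checks f(r_1) ≡ 0 mod 19^2.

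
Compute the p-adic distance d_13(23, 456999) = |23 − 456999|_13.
d_13(23, 456999) = 1/28561

Step 1 — x − y = 23 − 456999 = -456976. Step 2 — v_13(-456976) = 4 (factor: -456976 = −(13^4 · 16); the sign does not affect v_p). Step 3 — |x − y|_13 = 13^{-4} = 1/28561.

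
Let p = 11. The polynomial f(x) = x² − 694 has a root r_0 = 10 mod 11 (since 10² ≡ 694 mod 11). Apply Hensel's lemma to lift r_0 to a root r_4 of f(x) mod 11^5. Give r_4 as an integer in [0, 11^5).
r_4 = 51864 (mod 161051)

Hensel's recurrence: r_{i+1} = r_i − f(r_i)·(f′(r_i))^{-1} mod 11^{i+2}, with f′(x) = 2x. Iterate:
  r_0 = 10 (mod 11)
  r_1 = 76 (mod 121)
  r_2 = 1286 (mod 1331)
  r_3 = 7941 (mod 14641)
  r_4 = 51864 (mod 161051)
Final: r_4 = 51864, and one checks f(r_4) ≡ 0 mod 11^5.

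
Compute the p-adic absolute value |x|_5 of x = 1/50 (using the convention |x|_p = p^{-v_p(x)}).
|1/50|_5 = 25

Step 1 — compute v_5(x) by factoring powers of 5 out of the numerator and denominator: v_5(1/50) = -2. Step 2 — apply |x|_p = p^{-v_p(x)} = 5^{2} = 25.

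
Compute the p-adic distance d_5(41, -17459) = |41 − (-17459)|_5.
d_5(41, -17459) = 1/625

Step 1 — x − y = 41 − (-17459) = 17500. Step 2 — v_5(17500) = 4 (factor: 17500 = (5^4 · 28); the sign does not affect v_p). Step 3 — |x − y|_5 = 5^{-4} = 1/625.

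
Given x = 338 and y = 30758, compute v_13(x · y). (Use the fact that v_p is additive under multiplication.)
v_13(10396204) = 5

v_p(x) = 2 (factor: 338 = 13^2 · 2); v_p(y) = 3 (factor: 30758 = 13^3 · 14). Additivity: v_p(xy) = v_p(x) + v_p(y) = 2 + 3 = 5. (Direct check: xy = 10396204 = 13^5 · (28).)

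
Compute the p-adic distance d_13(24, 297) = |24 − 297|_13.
d_13(24, 297) = 1/13

Step 1 — x − y = 24 − 297 = -273. Step 2 — v_13(-273) = 1 (factor: -273 = −(13^1 · 21); the sign does not affect v_p). Step 3 — |x − y|_13 = 13^{-1} = 1/13.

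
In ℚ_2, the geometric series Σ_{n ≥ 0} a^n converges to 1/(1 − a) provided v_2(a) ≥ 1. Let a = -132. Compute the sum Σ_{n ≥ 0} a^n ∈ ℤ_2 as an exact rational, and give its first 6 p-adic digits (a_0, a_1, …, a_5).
Σ a^n = 1/(1 − a) = 1/133;  first 6 digits = (1, 0, 1, 1, 0, 0)

v_2(a) = 2 ≥ 1, so the series converges in ℤ_2 to 1/(1 − a) = 1/(1 − (-132)) = 1/133. Expand this rational in ℤ_2: compute digits iteratively via d_i = x_i mod 2, x_{i+1} = (x_i − d_i)/2. The first 6 digits are (1, 0, 1, 1, 0, 0).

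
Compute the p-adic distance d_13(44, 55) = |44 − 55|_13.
d_13(44, 55) = 1

Step 1 — x − y = 44 − 55 = -11. Step 2 — v_13(-11) = 0 (factor: -11 = −(13^0 · 11); the sign does not affect v_p). Step 3 — |x − y|_13 = 13^{0} = 1.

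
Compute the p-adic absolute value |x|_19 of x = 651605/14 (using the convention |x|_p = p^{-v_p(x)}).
|651605/14|_19 = 1/130321

Step 1 — compute v_19(x) by factoring powers of 19 out of the numerator and denominator: v_19(651605/14) = 4. Step 2 — apply |x|_p = p^{-v_p(x)} = 19^{-4} = 1/130321.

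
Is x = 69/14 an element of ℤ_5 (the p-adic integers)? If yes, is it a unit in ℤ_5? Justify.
x ∈ ℤ_5^× (unit); v_5(x) = 0

ℤ_5 = {x ∈ ℚ_5 : v_5(x) ≥ 0} and ℤ_5^× = {x ∈ ℤ_5 : v_5(x) = 0}. Here v_5(69/14) = v_5(num) − v_5(den) = 0; compare against these criteria.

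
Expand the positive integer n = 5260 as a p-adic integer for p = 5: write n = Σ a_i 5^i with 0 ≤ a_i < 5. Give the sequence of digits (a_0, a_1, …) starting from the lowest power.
(a_0, a_1, …) = (0, 2, 0, 2, 3, 1)

Repeated division by 5 gives the digits low-to-high: 5260 = 2·5^1 + 2·5^3 + 3·5^4 + 1·5^5. Digit sequence: (0, 2, 0, 2, 3, 1).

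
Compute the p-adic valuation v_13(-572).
v_13(-572) = 1

v_13(n) is the largest exponent k such that 13^k divides n. Factor out: -572 = -13^1 · 44. (Sign doesn't affect v_p.) So v_13(-572) = 1.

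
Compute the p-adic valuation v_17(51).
v_17(51) = 1

v_17(n) is the largest exponent k such that 17^k divides n. Factor out: 51 = 17^1 · 3. (Sign doesn't affect v_p.) So v_17(51) = 1.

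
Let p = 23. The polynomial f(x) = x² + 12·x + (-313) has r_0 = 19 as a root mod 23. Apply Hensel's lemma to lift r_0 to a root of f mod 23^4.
r_3 = 270269 (mod 279841)

Hensel: r_{i+1} = r_i − f(r_i)·(f′(r_i))^{-1} mod 23^{i+2}, f′(x) = 2x + 12. Iterate:
  r_0 = 19 (mod 23)
  r_1 = 479 (mod 529)
  r_2 = 2595 (mod 12167)
  r_3 = 270269 (mod 279841)
Final: r = 270269 satisfies f(r) ≡ 0 mod 23^4.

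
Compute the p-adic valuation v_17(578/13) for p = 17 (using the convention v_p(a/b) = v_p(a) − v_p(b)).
v_17(578/13) = 2

Factor powers of 17 from the numerator and denominator of the reduced fraction: 578 = 17^2 · 2 and 13 = 17^0 · 13. Apply v_p(a/b) = v_p(a) − v_p(b): v_17(578/13) = 2 − 0 = 2.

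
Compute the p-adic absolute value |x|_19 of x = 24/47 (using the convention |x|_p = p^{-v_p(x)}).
|24/47|_19 = 1

Step 1 — compute v_19(x) by factoring powers of 19 out of the numerator and denominator: v_19(24/47) = 0. Step 2 — apply |x|_p = p^{-v_p(x)} = 19^{0} = 1.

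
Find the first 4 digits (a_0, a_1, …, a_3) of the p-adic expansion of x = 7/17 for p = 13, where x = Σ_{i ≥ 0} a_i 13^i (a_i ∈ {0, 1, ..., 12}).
(a_0, …, a_3) = (5, 5, 8, 7)

v_13(7/17) = 0 (numerator and denominator both coprime to 13), so x ∈ ℤ_13^×. Compute digits iteratively via a_i = x_i mod 13, x_{i+1} = (x_i − a_i)/13, with x_0 = x:
  x_0 = 7/17;  a_0 = 5;  x_1 = (x_0 − 5)/13 = -6/17
  x_1 = -6/17;  a_1 = 5;  x_2 = (x_1 − 5)/13 = -7/17
  x_2 = -7/17;  a_2 = 8;  x_3 = (x_2 − 8)/13 = -11/17
  x_3 = -11/17;  a_3 = 7;  x_4 = (x_3 − 7)/13 = -10/17
Digits: (5, 5, 8, 7).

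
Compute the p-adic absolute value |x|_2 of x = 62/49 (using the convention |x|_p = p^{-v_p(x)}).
|62/49|_2 = 1/2

Step 1 — compute v_2(x) by factoring powers of 2 out of the numerator and denominator: v_2(62/49) = 1. Step 2 — apply |x|_p = p^{-v_p(x)} = 2^{-1} = 1/2.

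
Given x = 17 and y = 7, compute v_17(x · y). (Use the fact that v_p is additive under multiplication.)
v_17(119) = 1

v_p(x) = 1 (factor: 17 = 17^1 · 1); v_p(y) = 0 (factor: 7 = 17^0 · 7). Additivity: v_p(xy) = v_p(x) + v_p(y) = 1 + 0 = 1. (Direct check: xy = 119 = 17^1 · (7).)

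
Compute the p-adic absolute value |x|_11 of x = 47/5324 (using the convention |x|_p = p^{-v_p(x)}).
|47/5324|_11 = 1331

Step 1 — compute v_11(x) by factoring powers of 11 out of the numerator and denominator: v_11(47/5324) = -3. Step 2 — apply |x|_p = p^{-v_p(x)} = 11^{3} = 1331.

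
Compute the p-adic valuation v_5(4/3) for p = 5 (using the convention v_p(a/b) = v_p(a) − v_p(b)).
v_5(4/3) = 0

Factor powers of 5 from the numerator and denominator of the reduced fraction: 4 = 5^0 · 4 and 3 = 5^0 · 3. Apply v_p(a/b) = v_p(a) − v_p(b): v_5(4/3) = 0 − 0 = 0.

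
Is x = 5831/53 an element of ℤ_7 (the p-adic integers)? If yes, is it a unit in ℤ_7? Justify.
x ∈ ℤ_7 but not a unit; v_7(x) = 3 > 0

ℤ_7 = {x ∈ ℚ_7 : v_7(x) ≥ 0} and ℤ_7^× = {x ∈ ℤ_7 : v_7(x) = 0}. Here v_7(5831/53) = v_7(num) − v_7(den) = 3; compare against these criteria.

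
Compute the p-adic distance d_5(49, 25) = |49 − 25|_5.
d_5(49, 25) = 1

Step 1 — x − y = 49 − 25 = 24. Step 2 — v_5(24) = 0 (factor: 24 = (5^0 · 24); the sign does not affect v_p). Step 3 — |x − y|_5 = 5^{0} = 1.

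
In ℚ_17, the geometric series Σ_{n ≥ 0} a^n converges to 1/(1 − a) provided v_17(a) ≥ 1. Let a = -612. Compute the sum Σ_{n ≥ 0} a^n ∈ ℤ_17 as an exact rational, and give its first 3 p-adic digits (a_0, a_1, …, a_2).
Σ a^n = 1/(1 − a) = 1/613;  first 3 digits = (1, 15, 1)

v_17(a) = 1 ≥ 1, so the series converges in ℤ_17 to 1/(1 − a) = 1/(1 − (-612)) = 1/613. Expand this rational in ℤ_17: compute digits iteratively via d_i = x_i mod 17, x_{i+1} = (x_i − d_i)/17. The first 3 digits are (1, 15, 1).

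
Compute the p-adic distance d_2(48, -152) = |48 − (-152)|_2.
d_2(48, -152) = 1/8

Step 1 — x − y = 48 − (-152) = 200. Step 2 — v_2(200) = 3 (factor: 200 = (2^3 · 25); the sign does not affect v_p). Step 3 — |x − y|_2 = 2^{-3} = 1/8.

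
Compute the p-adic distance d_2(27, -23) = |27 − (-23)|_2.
d_2(27, -23) = 1/2

Step 1 — x − y = 27 − (-23) = 50. Step 2 — v_2(50) = 1 (factor: 50 = (2^1 · 25); the sign does not affect v_p). Step 3 — |x − y|_2 = 2^{-1} = 1/2.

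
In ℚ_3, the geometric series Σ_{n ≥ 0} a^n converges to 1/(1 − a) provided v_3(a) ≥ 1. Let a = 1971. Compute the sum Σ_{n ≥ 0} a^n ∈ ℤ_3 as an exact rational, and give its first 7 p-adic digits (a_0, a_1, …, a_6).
Σ a^n = 1/(1 − a) = -1/1970;  first 7 digits = (1, 0, 0, 1, 0, 2, 0)

v_3(a) = 3 ≥ 1, so the series converges in ℤ_3 to 1/(1 − a) = 1/(1 − 1971) = -1/1970. Expand this rational in ℤ_3: compute digits iteratively via d_i = x_i mod 3, x_{i+1} = (x_i − d_i)/3. The first 7 digits are (1, 0, 0, 1, 0, 2, 0).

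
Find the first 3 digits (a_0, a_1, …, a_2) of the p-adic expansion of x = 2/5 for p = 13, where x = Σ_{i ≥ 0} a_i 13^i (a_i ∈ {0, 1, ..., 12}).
(a_0, …, a_2) = (3, 5, 10)

v_13(2/5) = 0 (numerator and denominator both coprime to 13), so x ∈ ℤ_13^×. Compute digits iteratively via a_i = x_i mod 13, x_{i+1} = (x_i − a_i)/13, with x_0 = x:
  x_0 = 2/5;  a_0 = 3;  x_1 = (x_0 − 3)/13 = -1/5
  x_1 = -1/5;  a_1 = 5;  x_2 = (x_1 − 5)/13 = -2/5
  x_2 = -2/5;  a_2 = 10;  x_3 = (x_2 − 10)/13 = -4/5
Digits: (3, 5, 10).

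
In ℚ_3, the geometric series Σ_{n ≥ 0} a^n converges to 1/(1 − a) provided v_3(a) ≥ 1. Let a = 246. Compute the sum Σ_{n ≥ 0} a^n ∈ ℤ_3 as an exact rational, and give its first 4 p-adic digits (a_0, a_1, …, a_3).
Σ a^n = 1/(1 − a) = -1/245;  first 4 digits = (1, 1, 1, 1)

v_3(a) = 1 ≥ 1, so the series converges in ℤ_3 to 1/(1 − a) = 1/(1 − 246) = -1/245. Expand this rational in ℤ_3: compute digits iteratively via d_i = x_i mod 3, x_{i+1} = (x_i − d_i)/3. The first 4 digits are (1, 1, 1, 1).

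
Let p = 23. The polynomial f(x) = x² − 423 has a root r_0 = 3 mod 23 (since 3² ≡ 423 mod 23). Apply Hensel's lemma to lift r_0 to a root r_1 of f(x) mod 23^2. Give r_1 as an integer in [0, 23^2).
r_1 = 72 (mod 529)

Hensel's recurrence: r_{i+1} = r_i − f(r_i)·(f′(r_i))^{-1} mod 23^{i+2}, with f′(x) = 2x. Iterate:
  r_0 = 3 (mod 23)
  r_1 = 72 (mod 529)
Final: r_1 = 72, and one checks f(r_1) ≡ 0 mod 23^2.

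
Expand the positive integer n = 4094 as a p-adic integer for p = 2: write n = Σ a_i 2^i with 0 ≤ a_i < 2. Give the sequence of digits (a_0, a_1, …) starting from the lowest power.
(a_0, a_1, …) = (0, 1, 1, 1, 1, 1, 1, 1, 1, 1, 1, 1)

Repeated division by 2 gives the digits low-to-high: 4094 = 1·2^1 + 1·2^2 + 1·2^3 + 1·2^4 + 1·2^5 + 1·2^6 + 1·2^7 + 1·2^8 + 1·2^9 + 1·2^10 + 1·2^11. Digit sequence: (0, 1, 1, 1, 1, 1, 1, 1, 1, 1, 1, 1).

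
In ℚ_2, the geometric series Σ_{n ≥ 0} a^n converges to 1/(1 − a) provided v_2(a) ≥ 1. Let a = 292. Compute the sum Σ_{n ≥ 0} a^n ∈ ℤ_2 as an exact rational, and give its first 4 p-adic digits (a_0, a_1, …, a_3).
Σ a^n = 1/(1 − a) = -1/291;  first 4 digits = (1, 0, 1, 0)

v_2(a) = 2 ≥ 1, so the series converges in ℤ_2 to 1/(1 − a) = 1/(1 − 292) = -1/291. Expand this rational in ℤ_2: compute digits iteratively via d_i = x_i mod 2, x_{i+1} = (x_i − d_i)/2. The first 4 digits are (1, 0, 1, 0).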